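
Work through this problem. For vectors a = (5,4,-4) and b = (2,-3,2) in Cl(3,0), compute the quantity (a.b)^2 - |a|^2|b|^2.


a . b = 5*2 + 4*(-3) + (-4)*2
= 10 + (-12) + (-8) = -10
|a|^2 = 5^2 + 4^2 + (-4)^2 = 57
|b|^2 = 2^2 + (-3)^2 + 2^2 = 17
(a.b)^2 = (-10)^2 = 100
|a|^2 * |b|^2 = 57 * 17 = 969
Result = 100 - 969 = -869


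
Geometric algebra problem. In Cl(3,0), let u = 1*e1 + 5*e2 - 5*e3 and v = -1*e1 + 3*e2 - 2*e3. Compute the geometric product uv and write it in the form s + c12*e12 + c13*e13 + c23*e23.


In Cl(3,0): e_i^2 = 1, e_ie_j = -e_je_i for i != j.
Scalar part = u . v = 1*(-1) + 5*3 + (-5)*(-2)
= -1 + 15 + 10 = 24
e12 coeff = 1*3 - 5*(-1) = 3 - (-5) = 8
e13 coeff = 1*(-2) - (-5)*(-1) = -2 - 5 = -7
e23 coeff = 5*(-2) - (-5)*3 = -10 - (-15) = 5
uv = 24 + 8*e12 - 7*e13 + 5*e23


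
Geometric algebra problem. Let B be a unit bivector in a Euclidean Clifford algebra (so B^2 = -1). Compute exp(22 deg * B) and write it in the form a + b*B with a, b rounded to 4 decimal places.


For a unit bivector B with B^2 = -1, the exponential series gives
e^(theta*B) = cos(theta) + sin(theta)*B (the GA analogue of Euler's formula).
theta = 22 degrees = 0.383972 rad
cos(22 deg) = 0.9272
sin(22 deg) = 0.3746
exp(theta*B) = 0.9272 + 0.3746*B


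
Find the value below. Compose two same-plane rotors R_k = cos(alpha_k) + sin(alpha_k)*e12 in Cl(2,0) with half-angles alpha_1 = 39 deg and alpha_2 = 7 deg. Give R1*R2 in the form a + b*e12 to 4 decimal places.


Same-plane rotors commute and their half-angles add:
R1*R2 = cos(a1 + a2) + sin(a1 + a2)*e12.
a1 + a2 = 39 + 7 = 46 deg
cos(46 deg) = 0.6947
sin(46 deg) = 0.7193
R1*R2 = 0.6947 + 0.7193*e12


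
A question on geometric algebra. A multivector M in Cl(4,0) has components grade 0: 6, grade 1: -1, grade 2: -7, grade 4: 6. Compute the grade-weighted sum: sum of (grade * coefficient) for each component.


Grade-weighted sum = sum of grade_k * coefficient_k
0*6 = 0
1*(-1) = -1
2*(-7) = -14
4*6 = 24
Total = 0 + (-1) + (-14) + 24 = 9


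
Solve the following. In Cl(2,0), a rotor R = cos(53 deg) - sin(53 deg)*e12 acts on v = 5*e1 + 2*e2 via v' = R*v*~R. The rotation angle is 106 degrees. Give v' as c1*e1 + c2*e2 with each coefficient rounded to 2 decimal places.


Rotor R = cos(53deg) - sin(53deg)*e12
Rotation angle theta = 2 * 53 = 106 degrees
v' = R*v*~R rotates v by theta.
cos(106deg) = -0.2756, sin(106deg) = 0.9613
v'_1 = 5*cos(106deg) - 2*sin(106deg)
= 5*(-0.2756) - 2*0.9613
= -3.30
v'_2 = 5*sin(106deg) + 2*cos(106deg)
= 5*0.9613 + 2*(-0.2756)
= 4.26
v' = -3.30*e1 + 4.26*e2


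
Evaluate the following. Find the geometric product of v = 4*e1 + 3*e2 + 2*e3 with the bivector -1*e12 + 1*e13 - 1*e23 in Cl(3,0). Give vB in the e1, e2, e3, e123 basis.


vB has grade-1 (vector) and grade-3 (trivector) parts: vB = (v _| B) + (v ^ B).
Vector part <vB>_1:
  e1: -v2*b12 - v3*b13 = -(3)*(-1) - (2)*(1) = 1
  e2: v1*b12 - v3*b23 = (4)*(-1) - (2)*(-1) = -2
  e3: v1*b13 + v2*b23 = (4)*(1) + (3)*(-1) = 1
Trivector part <vB>_3:
  e123: v1*b23 - v2*b13 + v3*b12 = (4)*(-1) - (3)*(1) + (2)*(-1) = -9
vB = 1*e1 - 2*e2 + 1*e3 - 9*e123


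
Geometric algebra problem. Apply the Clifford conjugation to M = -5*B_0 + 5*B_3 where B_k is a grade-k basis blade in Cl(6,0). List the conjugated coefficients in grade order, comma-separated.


Clifford conjugate sign for grade k: (-1)^(k(k+1)/2)
Grade 0: (-1)^(0*1/2) = (-1)^0 = 1, coeff -5 -> -5
Grade 3: (-1)^(3*4/2) = (-1)^6 = 1, coeff 5 -> 5
Conjugated coefficients: -5, 5


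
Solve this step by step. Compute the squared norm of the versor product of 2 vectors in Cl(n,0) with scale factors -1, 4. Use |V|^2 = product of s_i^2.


Each vector v_i has |v_i|^2 = s_i^2
Squared scales: (-1)^2 = 1, 4^2 = 16
|V|^2 = 1 * 16
= 16


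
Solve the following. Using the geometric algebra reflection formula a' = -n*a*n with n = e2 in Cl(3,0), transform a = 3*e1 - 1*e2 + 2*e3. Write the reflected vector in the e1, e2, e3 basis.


Reflection formula: a' = -n*a*n, with n = e2 (unit vector, n^2 = 1).
For reflection through hyperplane perp to e2:
The component along e2 flips sign, others stay.
a = (3, -1, 2)
a' = (3, 1, 2)
a' = 3*e1 + 1*e2 + 2*e3


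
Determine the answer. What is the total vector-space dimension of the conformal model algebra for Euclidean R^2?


The conformal model of R^2 uses Cl(3,1): the 2 Euclidean generators plus two extra orthogonal generators e+ (e+^2 = +1) and e- (e-^2 = -1), from which the null vectors e0, einf are built.
Number of generators m = 2 + 2 = 4.
dim Cl(p,q) = 2^m = 2^4 = 16


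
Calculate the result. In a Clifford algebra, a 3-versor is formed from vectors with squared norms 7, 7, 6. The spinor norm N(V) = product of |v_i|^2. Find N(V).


Spinor norm N(V) = |v1|^2 * |v2|^2 * ... * |v3|^2
= 7 * 7 * 6
Running product: 7, 49, 294
N(V) = 294


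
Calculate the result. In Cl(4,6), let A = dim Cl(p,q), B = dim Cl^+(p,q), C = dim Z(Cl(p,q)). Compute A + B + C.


n = 4 + 6 = 10
Total dim = 2^10 = 1024
Even subalgebra dim = 2^9 = 512
n is even, so center dim = 1
Sum = 1024 + 512 + 1 = 1537


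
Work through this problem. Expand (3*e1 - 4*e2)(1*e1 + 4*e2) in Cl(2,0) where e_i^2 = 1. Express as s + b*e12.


Expand: (3*e1 - 4*e2)(1*e1 + 4*e2)
= 3*1*e1e1 + 3*4*e1e2 + (-4)*1*e2e1 + (-4)*4*e2e2
Using e1^2 = e2^2 = 1, e2e1 = -e1e2:
Scalar part s = 3*1 + (-4)*4 = 3 + (-16) = -13
Bivector part b = 3*4 - (-4)*1 = 12 - (-4) = 16
uv = -13 + 16*e12


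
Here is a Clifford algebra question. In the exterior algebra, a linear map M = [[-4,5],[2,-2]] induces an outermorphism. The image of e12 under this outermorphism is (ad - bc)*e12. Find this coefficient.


The outermorphism of a linear map f sends e1^e2 to f(e1)^f(e2).
f(e1) = -4*e1 + 2*e2
f(e2) = 5*e1 - 2*e2
f(e1) ^ f(e2) = (-4*e1 + 2*e2) ^ (5*e1 - 2*e2)
= (-4)*(-2)*e12 + 2*5*e21
= (8 - 10)*e12
= -2*e12
Coefficient = -2


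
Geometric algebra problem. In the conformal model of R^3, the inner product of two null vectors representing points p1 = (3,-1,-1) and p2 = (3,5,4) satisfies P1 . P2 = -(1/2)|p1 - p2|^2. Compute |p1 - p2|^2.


p1 - p2 = (0, -6, -5)
|p1 - p2|^2 = 0^2 + (-6)^2 + (-5)^2
= 0 + 36 + 25
= 61


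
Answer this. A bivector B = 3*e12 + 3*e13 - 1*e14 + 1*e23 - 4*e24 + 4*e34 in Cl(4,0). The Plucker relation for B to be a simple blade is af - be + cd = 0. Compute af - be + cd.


Plucker relation: af - be + cd
a*f = 3*4 = 12
b*e = 3*(-4) = -12
c*d = (-1)*1 = -1
af - be + cd = 12 - (-12) + (-1)
= 23


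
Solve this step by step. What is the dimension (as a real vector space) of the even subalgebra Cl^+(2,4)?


Even subalgebra dimension = 2^(n-1)
n = 2 + 4 = 6
2^(6 - 1) = 2^5 = 32
Verification: sum of C(6,k) for even k = 1 + 15 + 15 + 1 = 32
Result = 32


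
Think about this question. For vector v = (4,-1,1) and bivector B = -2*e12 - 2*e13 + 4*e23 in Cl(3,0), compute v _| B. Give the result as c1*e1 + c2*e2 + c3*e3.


Left contraction v _| B = <vB>_1 (grade-1 part of the geometric product vB).
Using e1_|e12 = e2, e2_|e12 = -e1, e1_|e13 = e3, e3_|e13 = -e1, e2_|e23 = e3, e3_|e23 = -e2:
e1 coeff: -v2*b12 - v3*b13 = -(-1)*(-2) - (1)*(-2) = 0
e2 coeff: v1*b12 - v3*b23 = (4)*(-2) - (1)*(4) = -12
e3 coeff: v1*b13 + v2*b23 = (4)*(-2) + (-1)*(4) = -12
v _| B = 0*e1 - 12*e2 - 12*e3


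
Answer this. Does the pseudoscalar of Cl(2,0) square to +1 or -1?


The pseudoscalar I = e1...e_n (product of all n generators) of Cl(p,q) satisfies I^2 = (-1)^(q + n(n-1)/2).
p = 2, q = 0, n = p + q = 2
n(n-1)/2 = 2 * 1 / 2 = 1
Exponent = q + n(n-1)/2 = 0 + 1 = 1
I^2 = (-1)^1 = -1


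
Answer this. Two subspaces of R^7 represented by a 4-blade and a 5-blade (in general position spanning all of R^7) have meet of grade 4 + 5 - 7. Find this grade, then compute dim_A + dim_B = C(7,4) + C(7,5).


Meet grade = grade(A) + grade(B) - n
= 4 + 5 - 7 = 2
C(7,4) = 35
C(7,5) = 21
dim_A + dim_B = 35 + 21 = 56


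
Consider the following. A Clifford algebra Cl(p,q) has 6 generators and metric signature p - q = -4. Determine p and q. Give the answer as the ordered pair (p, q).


We need p + q = 6 and p - q = -4.
Adding: 2p = 6 + (-4) = 2, so p = 1.
Then q = 6 - 1 = 5.
(p, q) = (1, 5)


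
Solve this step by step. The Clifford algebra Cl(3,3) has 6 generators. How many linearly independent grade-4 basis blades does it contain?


Number of grade-k basis blades in Cl(p,q) with n = p + q is C(n, k).
n = 3 + 3 = 6
C(6, 4) = 6! / (4! * 2!)
= 720 / (24 * 2)
= 15


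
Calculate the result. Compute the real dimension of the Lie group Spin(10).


Spin(n) double-covers SO(n); both have Lie algebra so(n) of dimension n(n-1)/2.
n = 10
n(n-1) = 10 * 9 = 90
dim Spin(10) = 90/2 = 45


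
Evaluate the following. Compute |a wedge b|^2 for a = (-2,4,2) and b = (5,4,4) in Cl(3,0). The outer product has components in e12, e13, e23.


a wedge b = (a1*b2 - a2*b1)*e12 + (a1*b3 - a3*b1)*e13 + (a2*b3 - a3*b2)*e23
e12 coeff: (-2)*4 - 4*5 = -8 - 20 = -28
e13 coeff: (-2)*4 - 2*5 = -8 - 10 = -18
e23 coeff: 4*4 - 2*4 = 16 - 8 = 8
|a wedge b|^2 = (-28)^2 + (-18)^2 + 8^2
= 784 + 324 + 64
= 1172


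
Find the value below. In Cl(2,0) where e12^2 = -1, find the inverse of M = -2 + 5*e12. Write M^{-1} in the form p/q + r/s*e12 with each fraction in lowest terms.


M = -2 + 5*e12, where e12^2 = -1.
Since M commutes with its reverse ~M = a - b*e12, M * ~M = a^2 - b^2*e12^2 = a^2 + b^2.
So M^{-1} = ~M / (a^2 + b^2) = (a - b*e12)/(a^2 + b^2).
a^2 + b^2 = 4 + 25 = 29
Scalar part = -2/29 = -2/29
Bivector coeff = -5/29 = -5/29
M^{-1} = -2/29 - 5/29*e12


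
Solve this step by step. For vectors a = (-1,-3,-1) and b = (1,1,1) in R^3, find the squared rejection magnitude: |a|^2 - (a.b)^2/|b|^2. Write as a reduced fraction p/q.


|a|^2 = (-1)^2 + (-3)^2 + (-1)^2 = 11
|b|^2 = 1^2 + 1^2 + 1^2 = 3
a . b = (-1)*1 + (-3)*1 + (-1)*1 = -5
(a.b)^2 = (-5)^2 = 25
|rej|^2 = 11 - 25/3
= (33 - 25)/3
= 8/3
In lowest terms: 8/3


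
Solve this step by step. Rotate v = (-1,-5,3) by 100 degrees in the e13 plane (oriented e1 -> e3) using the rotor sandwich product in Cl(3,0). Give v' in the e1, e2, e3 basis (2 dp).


Rotor R = cos(50deg) - sin(50deg)*e13
Rotation angle theta = 2 * 50 = 100 degrees in the e13 plane (e1 -> e3).
The component perpendicular to the plane (e2) is invariant: v'_2 = v2 = -5.00
cos(100deg) = -0.1736, sin(100deg) = 0.9848
v'_1 = v1*cos(theta) - v3*sin(theta) = -1*(-0.1736) - 3*0.9848 = -2.78
v'_3 = v1*sin(theta) + v3*cos(theta) = -1*0.9848 + 3*(-0.1736) = -1.51
v' = -2.78*e1 - 5.00*e2 - 1.51*e3


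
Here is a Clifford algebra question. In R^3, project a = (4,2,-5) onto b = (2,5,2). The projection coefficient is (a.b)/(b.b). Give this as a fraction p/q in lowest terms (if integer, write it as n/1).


Projection coefficient = (a . b) / (b . b)
a . b = 4*2 + 2*5 + (-5)*2
= 8 + 10 + (-10) = 8
b . b = 2^2 + 5^2 + 2^2
= 4 + 25 + 4 = 33
Coefficient = 8/33
In lowest terms: 8/33


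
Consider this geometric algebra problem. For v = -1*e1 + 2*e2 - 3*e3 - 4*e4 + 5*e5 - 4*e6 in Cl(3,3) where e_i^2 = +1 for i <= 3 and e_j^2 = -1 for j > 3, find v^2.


v^2 = sum of c_i^2 * e_i^2
Positive signature terms (e_i^2 = +1): (-1)^2 + 2^2 + (-3)^2 = 14
Negative signature terms (e_j^2 = -1): (-4)^2 + 5^2 + (-4)^2 = 57
v^2 = 14 - 57 = -43


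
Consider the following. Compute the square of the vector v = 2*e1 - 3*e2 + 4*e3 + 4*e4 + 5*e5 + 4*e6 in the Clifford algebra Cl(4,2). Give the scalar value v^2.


v^2 = sum of c_i^2 * e_i^2
Positive signature terms (e_i^2 = +1): 2^2 + (-3)^2 + 4^2 + 4^2 = 45
Negative signature terms (e_j^2 = -1): 5^2 + 4^2 = 41
v^2 = 45 - 41 = 4


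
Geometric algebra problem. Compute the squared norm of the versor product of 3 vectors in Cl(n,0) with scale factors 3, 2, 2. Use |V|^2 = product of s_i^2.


Each vector v_i has |v_i|^2 = s_i^2
Squared scales: 3^2 = 9, 2^2 = 4, 2^2 = 4
|V|^2 = 9 * 4 * 4
= 144


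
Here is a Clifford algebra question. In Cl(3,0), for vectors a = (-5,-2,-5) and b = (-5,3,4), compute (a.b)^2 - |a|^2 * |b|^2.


a . b = (-5)*(-5) + (-2)*3 + (-5)*4
= 25 + (-6) + (-20) = -1
|a|^2 = (-5)^2 + (-2)^2 + (-5)^2 = 54
|b|^2 = (-5)^2 + 3^2 + 4^2 = 50
(a.b)^2 = (-1)^2 = 1
|a|^2 * |b|^2 = 54 * 50 = 2700
Result = 1 - 2700 = -2699


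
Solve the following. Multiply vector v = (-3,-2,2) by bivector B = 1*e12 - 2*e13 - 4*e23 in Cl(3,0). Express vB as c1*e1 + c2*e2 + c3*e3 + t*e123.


vB has grade-1 (vector) and grade-3 (trivector) parts: vB = (v _| B) + (v ^ B).
Vector part <vB>_1:
  e1: -v2*b12 - v3*b13 = -(-2)*(1) - (2)*(-2) = 6
  e2: v1*b12 - v3*b23 = (-3)*(1) - (2)*(-4) = 5
  e3: v1*b13 + v2*b23 = (-3)*(-2) + (-2)*(-4) = 14
Trivector part <vB>_3:
  e123: v1*b23 - v2*b13 + v3*b12 = (-3)*(-4) - (-2)*(-2) + (2)*(1) = 10
vB = 6*e1 + 5*e2 + 14*e3 + 10*e123


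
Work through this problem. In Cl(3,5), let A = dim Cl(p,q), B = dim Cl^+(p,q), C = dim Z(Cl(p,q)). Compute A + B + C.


n = 3 + 5 = 8
Total dim = 2^8 = 256
Even subalgebra dim = 2^7 = 128
n is even, so center dim = 1
Sum = 256 + 128 + 1 = 385


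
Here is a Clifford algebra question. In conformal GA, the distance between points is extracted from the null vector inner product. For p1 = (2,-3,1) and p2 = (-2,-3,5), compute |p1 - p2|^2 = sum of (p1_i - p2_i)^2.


p1 - p2 = (4, 0, -4)
|p1 - p2|^2 = 4^2 + 0^2 + (-4)^2
= 16 + 0 + 16
= 32


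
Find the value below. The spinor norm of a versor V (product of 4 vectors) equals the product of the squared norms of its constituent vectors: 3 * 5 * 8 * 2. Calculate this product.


Spinor norm N(V) = |v1|^2 * |v2|^2 * ... * |v4|^2
= 3 * 5 * 8 * 2
Running product: 3, 15, 120, 240
N(V) = 240


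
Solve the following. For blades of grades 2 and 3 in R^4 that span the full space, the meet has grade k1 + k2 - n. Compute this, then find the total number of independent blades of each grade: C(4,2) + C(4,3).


Meet grade = grade(A) + grade(B) - n
= 2 + 3 - 4 = 1
C(4,2) = 6
C(4,3) = 4
dim_A + dim_B = 6 + 4 = 10


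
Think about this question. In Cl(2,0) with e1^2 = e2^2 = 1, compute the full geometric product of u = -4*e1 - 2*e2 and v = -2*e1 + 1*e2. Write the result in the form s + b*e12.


Expand: (-4*e1 - 2*e2)(-2*e1 + 1*e2)
= (-4)*(-2)*e1e1 + (-4)*1*e1e2 + (-2)*(-2)*e2e1 + (-2)*1*e2e2
Using e1^2 = e2^2 = 1, e2e1 = -e1e2:
Scalar part s = (-4)*(-2) + (-2)*1 = 8 + (-2) = 6
Bivector part b = (-4)*1 - (-2)*(-2) = -4 - 4 = -8
uv = 6 - 8*e12


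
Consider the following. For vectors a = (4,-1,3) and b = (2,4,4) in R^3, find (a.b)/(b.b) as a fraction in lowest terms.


Projection coefficient = (a . b) / (b . b)
a . b = 4*2 + (-1)*4 + 3*4
= 8 + (-4) + 12 = 16
b . b = 2^2 + 4^2 + 4^2
= 4 + 16 + 16 = 36
Coefficient = 16/36
In lowest terms: 4/9


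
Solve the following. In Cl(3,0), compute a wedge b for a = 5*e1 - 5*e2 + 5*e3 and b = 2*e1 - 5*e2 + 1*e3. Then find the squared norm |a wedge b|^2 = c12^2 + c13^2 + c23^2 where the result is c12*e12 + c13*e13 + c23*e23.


a wedge b = (a1*b2 - a2*b1)*e12 + (a1*b3 - a3*b1)*e13 + (a2*b3 - a3*b2)*e23
e12 coeff: 5*(-5) - (-5)*2 = -25 - (-10) = -15
e13 coeff: 5*1 - 5*2 = 5 - 10 = -5
e23 coeff: (-5)*1 - 5*(-5) = -5 - (-25) = 20
|a wedge b|^2 = (-15)^2 + (-5)^2 + 20^2
= 225 + 25 + 400
= 650


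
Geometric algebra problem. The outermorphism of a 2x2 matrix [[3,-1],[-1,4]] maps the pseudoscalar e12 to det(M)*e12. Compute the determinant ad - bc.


The outermorphism of a linear map f sends e1^e2 to f(e1)^f(e2).
f(e1) = 3*e1 - 1*e2
f(e2) = -1*e1 + 4*e2
f(e1) ^ f(e2) = (3*e1 - 1*e2) ^ (-1*e1 + 4*e2)
= 3*4*e12 + (-1)*(-1)*e21
= (12 - 1)*e12
= 11*e12
Coefficient = 11


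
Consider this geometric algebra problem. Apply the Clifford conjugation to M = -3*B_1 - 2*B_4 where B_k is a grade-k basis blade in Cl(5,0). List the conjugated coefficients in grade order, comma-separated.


Clifford conjugate sign for grade k: (-1)^(k(k+1)/2)
Grade 1: (-1)^(1*2/2) = (-1)^1 = -1, coeff -3 -> 3
Grade 4: (-1)^(4*5/2) = (-1)^10 = 1, coeff -2 -> -2
Conjugated coefficients: 3, -2


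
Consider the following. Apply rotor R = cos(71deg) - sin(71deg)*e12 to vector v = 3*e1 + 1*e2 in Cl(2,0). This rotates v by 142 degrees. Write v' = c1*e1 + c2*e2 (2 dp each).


Rotor R = cos(71deg) - sin(71deg)*e12
Rotation angle theta = 2 * 71 = 142 degrees
v' = R*v*~R rotates v by theta.
cos(142deg) = -0.7880, sin(142deg) = 0.6157
v'_1 = 3*cos(142deg) - 1*sin(142deg)
= 3*(-0.7880) - 1*0.6157
= -2.98
v'_2 = 3*sin(142deg) + 1*cos(142deg)
= 3*0.6157 + 1*(-0.7880)
= 1.06
v' = -2.98*e1 + 1.06*e2


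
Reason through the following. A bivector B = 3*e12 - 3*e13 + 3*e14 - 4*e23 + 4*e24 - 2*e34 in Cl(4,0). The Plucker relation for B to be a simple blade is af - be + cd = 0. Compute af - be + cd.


Plucker relation: af - be + cd
a*f = 3*(-2) = -6
b*e = (-3)*4 = -12
c*d = 3*(-4) = -12
af - be + cd = -6 - (-12) + (-12)
= -6


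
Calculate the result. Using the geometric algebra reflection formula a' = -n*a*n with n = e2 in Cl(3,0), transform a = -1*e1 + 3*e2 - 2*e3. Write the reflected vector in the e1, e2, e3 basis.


Reflection formula: a' = -n*a*n, with n = e2 (unit vector, n^2 = 1).
For reflection through hyperplane perp to e2:
The component along e2 flips sign, others stay.
a = (-1, 3, -2)
a' = (-1, -3, -2)
a' = -1*e1 - 3*e2 - 2*e3


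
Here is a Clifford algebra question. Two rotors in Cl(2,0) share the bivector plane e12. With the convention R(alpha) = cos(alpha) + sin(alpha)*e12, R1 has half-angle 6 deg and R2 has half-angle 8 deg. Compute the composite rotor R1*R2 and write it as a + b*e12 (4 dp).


Same-plane rotors commute and their half-angles add:
R1*R2 = cos(a1 + a2) + sin(a1 + a2)*e12.
a1 + a2 = 6 + 8 = 14 deg
cos(14 deg) = 0.9703
sin(14 deg) = 0.2419
R1*R2 = 0.9703 + 0.2419*e12


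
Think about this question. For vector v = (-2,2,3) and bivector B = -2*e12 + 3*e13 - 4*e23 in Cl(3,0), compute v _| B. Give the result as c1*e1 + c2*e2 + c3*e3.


Left contraction v _| B = <vB>_1 (grade-1 part of the geometric product vB).
Using e1_|e12 = e2, e2_|e12 = -e1, e1_|e13 = e3, e3_|e13 = -e1, e2_|e23 = e3, e3_|e23 = -e2:
e1 coeff: -v2*b12 - v3*b13 = -(2)*(-2) - (3)*(3) = -5
e2 coeff: v1*b12 - v3*b23 = (-2)*(-2) - (3)*(-4) = 16
e3 coeff: v1*b13 + v2*b23 = (-2)*(3) + (2)*(-4) = -14
v _| B = -5*e1 + 16*e2 - 14*e3


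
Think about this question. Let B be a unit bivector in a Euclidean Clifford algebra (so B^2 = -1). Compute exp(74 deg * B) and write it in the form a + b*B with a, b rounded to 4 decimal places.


For a unit bivector B with B^2 = -1, the exponential series gives
e^(theta*B) = cos(theta) + sin(theta)*B (the GA analogue of Euler's formula).
theta = 74 degrees = 1.291544 rad
cos(74 deg) = 0.2756
sin(74 deg) = 0.9613
exp(theta*B) = 0.2756 + 0.9613*B


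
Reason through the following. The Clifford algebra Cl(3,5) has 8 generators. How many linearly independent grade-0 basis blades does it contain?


Number of grade-k basis blades in Cl(p,q) with n = p + q is C(n, k).
n = 3 + 5 = 8
C(8, 0) = 8! / (0! * 8!)
= 40320 / (1 * 40320)
= 1


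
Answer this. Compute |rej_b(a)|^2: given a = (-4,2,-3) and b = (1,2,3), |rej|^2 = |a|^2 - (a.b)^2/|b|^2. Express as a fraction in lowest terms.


|a|^2 = (-4)^2 + 2^2 + (-3)^2 = 29
|b|^2 = 1^2 + 2^2 + 3^2 = 14
a . b = (-4)*1 + 2*2 + (-3)*3 = -9
(a.b)^2 = (-9)^2 = 81
|rej|^2 = 29 - 81/14
= (406 - 81)/14
= 325/14
In lowest terms: 325/14


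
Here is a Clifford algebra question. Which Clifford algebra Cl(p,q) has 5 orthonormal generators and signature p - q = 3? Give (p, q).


We need p + q = 5 and p - q = 3.
Adding: 2p = 5 + 3 = 8, so p = 4.
Then q = 5 - 4 = 1.
(p, q) = (4, 1)


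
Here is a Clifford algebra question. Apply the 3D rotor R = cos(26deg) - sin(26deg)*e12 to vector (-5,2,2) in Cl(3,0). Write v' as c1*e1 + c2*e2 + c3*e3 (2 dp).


Rotor R = cos(26deg) - sin(26deg)*e12
Rotation angle theta = 2 * 26 = 52 degrees in the e12 plane (e1 -> e2).
The component perpendicular to the plane (e3) is invariant: v'_3 = v3 = 2.00
cos(52deg) = 0.6157, sin(52deg) = 0.7880
v'_1 = v1*cos(theta) - v2*sin(theta) = -5*0.6157 - 2*0.7880 = -4.65
v'_2 = v1*sin(theta) + v2*cos(theta) = -5*0.7880 + 2*0.6157 = -2.71
v' = -4.65*e1 - 2.71*e2 + 2.00*e3


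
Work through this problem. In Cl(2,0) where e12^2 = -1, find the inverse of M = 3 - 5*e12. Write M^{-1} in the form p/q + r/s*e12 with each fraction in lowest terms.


M = 3 - 5*e12, where e12^2 = -1.
Since M commutes with its reverse ~M = a - b*e12, M * ~M = a^2 - b^2*e12^2 = a^2 + b^2.
So M^{-1} = ~M / (a^2 + b^2) = (a - b*e12)/(a^2 + b^2).
a^2 + b^2 = 9 + 25 = 34
Scalar part = 3/34 = 3/34
Bivector coeff = 5/34 = 5/34
M^{-1} = 3/34 + 5/34*e12


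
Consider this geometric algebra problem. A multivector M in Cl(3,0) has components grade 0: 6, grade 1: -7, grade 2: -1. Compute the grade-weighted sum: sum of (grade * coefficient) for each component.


Grade-weighted sum = sum of grade_k * coefficient_k
0*6 = 0
1*(-7) = -7
2*(-1) = -2
Total = 0 + (-7) + (-2) = -9


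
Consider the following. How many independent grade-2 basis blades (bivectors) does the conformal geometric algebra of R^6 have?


The conformal model of R^6 uses Cl(7,1) with m = 6 + 2 = 8 generators.
Number of grade-2 blades = C(m, 2) = C(8, 2)
= 8*7/2 = 28


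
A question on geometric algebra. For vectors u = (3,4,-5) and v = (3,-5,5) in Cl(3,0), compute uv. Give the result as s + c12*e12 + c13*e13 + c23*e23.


In Cl(3,0): e_i^2 = 1, e_ie_j = -e_je_i for i != j.
Scalar part = u . v = 3*3 + 4*(-5) + (-5)*5
= 9 + (-20) + (-25) = -36
e12 coeff = 3*(-5) - 4*3 = -15 - 12 = -27
e13 coeff = 3*5 - (-5)*3 = 15 - (-15) = 30
e23 coeff = 4*5 - (-5)*(-5) = 20 - 25 = -5
uv = -36 - 27*e12 + 30*e13 - 5*e23


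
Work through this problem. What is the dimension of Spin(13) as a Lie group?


Spin(n) double-covers SO(n); both have Lie algebra so(n) of dimension n(n-1)/2.
n = 13
n(n-1) = 13 * 12 = 156
dim Spin(13) = 156/2 = 78


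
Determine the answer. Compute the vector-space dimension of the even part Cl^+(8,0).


Even subalgebra dimension = 2^(n-1)
n = 8 + 0 = 8
2^(8 - 1) = 2^7 = 128
Verification: sum of C(8,k) for even k = 1 + 28 + 70 + 28 + 1 = 128
Result = 128


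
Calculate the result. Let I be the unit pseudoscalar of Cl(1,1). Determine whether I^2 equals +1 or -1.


The pseudoscalar I = e1...e_n (product of all n generators) of Cl(p,q) satisfies I^2 = (-1)^(q + n(n-1)/2).
p = 1, q = 1, n = p + q = 2
n(n-1)/2 = 2 * 1 / 2 = 1
Exponent = q + n(n-1)/2 = 1 + 1 = 2
I^2 = (-1)^2 = +1


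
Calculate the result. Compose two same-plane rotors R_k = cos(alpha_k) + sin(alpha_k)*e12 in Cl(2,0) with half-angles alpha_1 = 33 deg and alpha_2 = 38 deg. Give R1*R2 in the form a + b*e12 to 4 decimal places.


Same-plane rotors commute and their half-angles add:
R1*R2 = cos(a1 + a2) + sin(a1 + a2)*e12.
a1 + a2 = 33 + 38 = 71 deg
cos(71 deg) = 0.3256
sin(71 deg) = 0.9455
R1*R2 = 0.3256 + 0.9455*e12


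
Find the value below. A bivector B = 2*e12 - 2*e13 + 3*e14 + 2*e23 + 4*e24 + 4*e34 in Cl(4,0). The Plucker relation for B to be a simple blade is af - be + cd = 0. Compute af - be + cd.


Plucker relation: af - be + cd
a*f = 2*4 = 8
b*e = (-2)*4 = -8
c*d = 3*2 = 6
af - be + cd = 8 - (-8) + 6
= 22


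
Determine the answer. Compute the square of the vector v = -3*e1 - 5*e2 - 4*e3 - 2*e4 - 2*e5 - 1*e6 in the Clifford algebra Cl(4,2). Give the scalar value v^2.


v^2 = sum of c_i^2 * e_i^2
Positive signature terms (e_i^2 = +1): (-3)^2 + (-5)^2 + (-4)^2 + (-2)^2 = 54
Negative signature terms (e_j^2 = -1): (-2)^2 + (-1)^2 = 5
v^2 = 54 - 5 = 49


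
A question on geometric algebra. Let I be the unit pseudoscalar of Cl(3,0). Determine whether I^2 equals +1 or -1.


The pseudoscalar I = e1...e_n (product of all n generators) of Cl(p,q) satisfies I^2 = (-1)^(q + n(n-1)/2).
p = 3, q = 0, n = p + q = 3
n(n-1)/2 = 3 * 2 / 2 = 3
Exponent = q + n(n-1)/2 = 0 + 3 = 3
I^2 = (-1)^3 = -1


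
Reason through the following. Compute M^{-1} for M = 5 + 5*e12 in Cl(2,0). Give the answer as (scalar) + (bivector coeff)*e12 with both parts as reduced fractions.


M = 5 + 5*e12, where e12^2 = -1.
Since M commutes with its reverse ~M = a - b*e12, M * ~M = a^2 - b^2*e12^2 = a^2 + b^2.
So M^{-1} = ~M / (a^2 + b^2) = (a - b*e12)/(a^2 + b^2).
a^2 + b^2 = 25 + 25 = 50
Scalar part = 5/50 = 1/10
Bivector coeff = -5/50 = -1/10
M^{-1} = 1/10 - 1/10*e12


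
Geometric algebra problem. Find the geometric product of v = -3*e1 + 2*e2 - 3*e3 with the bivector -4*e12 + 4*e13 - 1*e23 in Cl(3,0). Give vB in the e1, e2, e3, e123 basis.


vB has grade-1 (vector) and grade-3 (trivector) parts: vB = (v _| B) + (v ^ B).
Vector part <vB>_1:
  e1: -v2*b12 - v3*b13 = -(2)*(-4) - (-3)*(4) = 20
  e2: v1*b12 - v3*b23 = (-3)*(-4) - (-3)*(-1) = 9
  e3: v1*b13 + v2*b23 = (-3)*(4) + (2)*(-1) = -14
Trivector part <vB>_3:
  e123: v1*b23 - v2*b13 + v3*b12 = (-3)*(-1) - (2)*(4) + (-3)*(-4) = 7
vB = 20*e1 + 9*e2 - 14*e3 + 7*e123


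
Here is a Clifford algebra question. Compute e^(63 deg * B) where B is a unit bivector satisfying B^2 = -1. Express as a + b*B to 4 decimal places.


For a unit bivector B with B^2 = -1, the exponential series gives
e^(theta*B) = cos(theta) + sin(theta)*B (the GA analogue of Euler's formula).
theta = 63 degrees = 1.099557 rad
cos(63 deg) = 0.4540
sin(63 deg) = 0.8910
exp(theta*B) = 0.4540 + 0.8910*B


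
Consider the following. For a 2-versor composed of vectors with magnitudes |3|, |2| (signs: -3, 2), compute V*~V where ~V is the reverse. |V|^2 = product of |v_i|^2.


Each vector v_i has |v_i|^2 = s_i^2
Squared scales: (-3)^2 = 9, 2^2 = 4
|V|^2 = 9 * 4
= 36


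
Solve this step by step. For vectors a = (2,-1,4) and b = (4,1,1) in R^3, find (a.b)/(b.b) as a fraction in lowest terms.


Projection coefficient = (a . b) / (b . b)
a . b = 2*4 + (-1)*1 + 4*1
= 8 + (-1) + 4 = 11
b . b = 4^2 + 1^2 + 1^2
= 16 + 1 + 1 = 18
Coefficient = 11/18
In lowest terms: 11/18


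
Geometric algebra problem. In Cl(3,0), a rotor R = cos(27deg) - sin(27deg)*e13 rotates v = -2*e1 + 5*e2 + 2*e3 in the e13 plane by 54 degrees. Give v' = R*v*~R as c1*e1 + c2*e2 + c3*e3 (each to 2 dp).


Rotor R = cos(27deg) - sin(27deg)*e13
Rotation angle theta = 2 * 27 = 54 degrees in the e13 plane (e1 -> e3).
The component perpendicular to the plane (e2) is invariant: v'_2 = v2 = 5.00
cos(54deg) = 0.5878, sin(54deg) = 0.8090
v'_1 = v1*cos(theta) - v3*sin(theta) = -2*0.5878 - 2*0.8090 = -2.79
v'_3 = v1*sin(theta) + v3*cos(theta) = -2*0.8090 + 2*0.5878 = -0.44
v' = -2.79*e1 + 5.00*e2 - 0.44*e3


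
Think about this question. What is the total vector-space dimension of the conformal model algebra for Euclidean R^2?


The conformal model of R^2 uses Cl(3,1): the 2 Euclidean generators plus two extra orthogonal generators e+ (e+^2 = +1) and e- (e-^2 = -1), from which the null vectors e0, einf are built.
Number of generators m = 2 + 2 = 4.
dim Cl(p,q) = 2^m = 2^4 = 16


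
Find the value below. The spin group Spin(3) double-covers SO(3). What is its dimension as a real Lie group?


Spin(n) double-covers SO(n); both have Lie algebra so(n) of dimension n(n-1)/2.
n = 3
n(n-1) = 3 * 2 = 6
dim Spin(3) = 6/2 = 3


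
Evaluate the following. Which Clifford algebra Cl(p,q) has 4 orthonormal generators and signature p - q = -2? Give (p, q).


We need p + q = 4 and p - q = -2.
Adding: 2p = 4 + (-2) = 2, so p = 1.
Then q = 4 - 1 = 3.
(p, q) = (1, 3)


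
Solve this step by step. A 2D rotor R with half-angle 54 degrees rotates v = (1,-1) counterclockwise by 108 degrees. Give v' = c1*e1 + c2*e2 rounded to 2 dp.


Rotor R = cos(54deg) - sin(54deg)*e12
Rotation angle theta = 2 * 54 = 108 degrees
v' = R*v*~R rotates v by theta.
cos(108deg) = -0.3090, sin(108deg) = 0.9511
v'_1 = 1*cos(108deg) - (-1)*sin(108deg)
= 1*(-0.3090) - (-1)*0.9511
= 0.64
v'_2 = 1*sin(108deg) + (-1)*cos(108deg)
= 1*0.9511 + (-1)*(-0.3090)
= 1.26
v' = 0.64*e1 + 1.26*e2


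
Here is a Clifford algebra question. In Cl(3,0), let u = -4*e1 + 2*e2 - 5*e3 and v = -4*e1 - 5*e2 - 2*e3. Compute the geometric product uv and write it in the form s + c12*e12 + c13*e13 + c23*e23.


In Cl(3,0): e_i^2 = 1, e_ie_j = -e_je_i for i != j.
Scalar part = u . v = (-4)*(-4) + 2*(-5) + (-5)*(-2)
= 16 + (-10) + 10 = 16
e12 coeff = (-4)*(-5) - 2*(-4) = 20 - (-8) = 28
e13 coeff = (-4)*(-2) - (-5)*(-4) = 8 - 20 = -12
e23 coeff = 2*(-2) - (-5)*(-5) = -4 - 25 = -29
uv = 16 + 28*e12 - 12*e13 - 29*e23


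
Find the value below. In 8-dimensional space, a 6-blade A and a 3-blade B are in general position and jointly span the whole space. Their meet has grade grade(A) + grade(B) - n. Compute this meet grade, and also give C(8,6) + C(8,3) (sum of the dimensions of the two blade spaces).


Meet grade = grade(A) + grade(B) - n
= 6 + 3 - 8 = 1
C(8,6) = 28
C(8,3) = 56
dim_A + dim_B = 28 + 56 = 84


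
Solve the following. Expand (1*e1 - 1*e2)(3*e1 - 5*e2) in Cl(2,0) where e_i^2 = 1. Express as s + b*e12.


Expand: (1*e1 - 1*e2)(3*e1 - 5*e2)
= 1*3*e1e1 + 1*(-5)*e1e2 + (-1)*3*e2e1 + (-1)*(-5)*e2e2
Using e1^2 = e2^2 = 1, e2e1 = -e1e2:
Scalar part s = 1*3 + (-1)*(-5) = 3 + 5 = 8
Bivector part b = 1*(-5) - (-1)*3 = -5 - (-3) = -2
uv = 8 - 2*e12


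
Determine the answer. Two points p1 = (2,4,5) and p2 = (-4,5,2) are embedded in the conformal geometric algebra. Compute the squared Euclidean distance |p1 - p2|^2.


p1 - p2 = (6, -1, 3)
|p1 - p2|^2 = 6^2 + (-1)^2 + 3^2
= 36 + 1 + 9
= 46


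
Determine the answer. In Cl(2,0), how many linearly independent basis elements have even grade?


Even subalgebra dimension = 2^(n-1)
n = 2 + 0 = 2
2^(2 - 1) = 2^1 = 2
Verification: sum of C(2,k) for even k = 1 + 1 = 2
Result = 2


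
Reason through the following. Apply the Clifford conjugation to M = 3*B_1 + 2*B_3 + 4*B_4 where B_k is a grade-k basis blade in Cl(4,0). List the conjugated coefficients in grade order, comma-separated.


Clifford conjugate sign for grade k: (-1)^(k(k+1)/2)
Grade 1: (-1)^(1*2/2) = (-1)^1 = -1, coeff 3 -> -3
Grade 3: (-1)^(3*4/2) = (-1)^6 = 1, coeff 2 -> 2
Grade 4: (-1)^(4*5/2) = (-1)^10 = 1, coeff 4 -> 4
Conjugated coefficients: -3, 2, 4


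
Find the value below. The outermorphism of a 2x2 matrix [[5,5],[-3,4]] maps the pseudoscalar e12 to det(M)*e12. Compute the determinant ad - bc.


The outermorphism of a linear map f sends e1^e2 to f(e1)^f(e2).
f(e1) = 5*e1 - 3*e2
f(e2) = 5*e1 + 4*e2
f(e1) ^ f(e2) = (5*e1 - 3*e2) ^ (5*e1 + 4*e2)
= 5*4*e12 + (-3)*5*e21
= (20 - (-15))*e12
= 35*e12
Coefficient = 35


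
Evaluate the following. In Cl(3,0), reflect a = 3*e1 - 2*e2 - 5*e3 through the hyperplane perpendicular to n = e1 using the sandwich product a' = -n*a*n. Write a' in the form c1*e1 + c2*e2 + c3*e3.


Reflection formula: a' = -n*a*n, with n = e1 (unit vector, n^2 = 1).
For reflection through hyperplane perp to e1:
The component along e1 flips sign, others stay.
a = (3, -2, -5)
a' = (-3, -2, -5)
a' = -3*e1 - 2*e2 - 5*e3


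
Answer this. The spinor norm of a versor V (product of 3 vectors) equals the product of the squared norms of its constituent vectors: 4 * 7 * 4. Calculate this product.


Spinor norm N(V) = |v1|^2 * |v2|^2 * ... * |v3|^2
= 4 * 7 * 4
Running product: 4, 28, 112
N(V) = 112


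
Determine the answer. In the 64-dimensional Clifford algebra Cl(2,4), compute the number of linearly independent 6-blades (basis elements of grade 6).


Number of grade-k basis blades in Cl(p,q) with n = p + q is C(n, k).
n = 2 + 4 = 6
C(6, 6) = 6! / (6! * 0!)
= 720 / (720 * 1)
= 1


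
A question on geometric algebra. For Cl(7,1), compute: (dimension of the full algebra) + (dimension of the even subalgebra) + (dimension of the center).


n = 7 + 1 = 8
Total dim = 2^8 = 256
Even subalgebra dim = 2^7 = 128
n is even, so center dim = 1
Sum = 256 + 128 + 1 = 385


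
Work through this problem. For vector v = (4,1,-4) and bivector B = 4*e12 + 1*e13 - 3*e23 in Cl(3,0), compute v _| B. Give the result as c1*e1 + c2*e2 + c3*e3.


Left contraction v _| B = <vB>_1 (grade-1 part of the geometric product vB).
Using e1_|e12 = e2, e2_|e12 = -e1, e1_|e13 = e3, e3_|e13 = -e1, e2_|e23 = e3, e3_|e23 = -e2:
e1 coeff: -v2*b12 - v3*b13 = -(1)*(4) - (-4)*(1) = 0
e2 coeff: v1*b12 - v3*b23 = (4)*(4) - (-4)*(-3) = 4
e3 coeff: v1*b13 + v2*b23 = (4)*(1) + (1)*(-3) = 1
v _| B = 0*e1 + 4*e2 + 1*e3


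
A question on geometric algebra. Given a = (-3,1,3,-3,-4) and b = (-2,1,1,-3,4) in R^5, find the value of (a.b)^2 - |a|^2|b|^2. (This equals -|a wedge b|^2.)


a . b = (-3)*(-2) + 1*1 + 3*1 + (-3)*(-3) + (-4)*4
= 6 + 1 + 3 + 9 + (-16) = 3
|a|^2 = (-3)^2 + 1^2 + 3^2 + (-3)^2 + (-4)^2 = 44
|b|^2 = (-2)^2 + 1^2 + 1^2 + (-3)^2 + 4^2 = 31
(a.b)^2 = 3^2 = 9
|a|^2 * |b|^2 = 44 * 31 = 1364
Result = 9 - 1364 = -1355


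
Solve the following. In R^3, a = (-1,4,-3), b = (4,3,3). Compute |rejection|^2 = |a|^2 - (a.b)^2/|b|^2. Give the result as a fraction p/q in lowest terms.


|a|^2 = (-1)^2 + 4^2 + (-3)^2 = 26
|b|^2 = 4^2 + 3^2 + 3^2 = 34
a . b = (-1)*4 + 4*3 + (-3)*3 = -1
(a.b)^2 = (-1)^2 = 1
|rej|^2 = 26 - 1/34
= (884 - 1)/34
= 883/34
In lowest terms: 883/34


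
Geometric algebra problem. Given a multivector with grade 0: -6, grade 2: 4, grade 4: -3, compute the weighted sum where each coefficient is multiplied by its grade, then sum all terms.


Grade-weighted sum = sum of grade_k * coefficient_k
0*(-6) = 0
2*4 = 8
4*(-3) = -12
Total = 0 + 8 + (-12) = -4


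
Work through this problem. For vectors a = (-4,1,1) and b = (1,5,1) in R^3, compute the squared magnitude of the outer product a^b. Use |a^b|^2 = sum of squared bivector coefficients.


a wedge b = (a1*b2 - a2*b1)*e12 + (a1*b3 - a3*b1)*e13 + (a2*b3 - a3*b2)*e23
e12 coeff: (-4)*5 - 1*1 = -20 - 1 = -21
e13 coeff: (-4)*1 - 1*1 = -4 - 1 = -5
e23 coeff: 1*1 - 1*5 = 1 - 5 = -4
|a wedge b|^2 = (-21)^2 + (-5)^2 + (-4)^2
= 441 + 25 + 16
= 482


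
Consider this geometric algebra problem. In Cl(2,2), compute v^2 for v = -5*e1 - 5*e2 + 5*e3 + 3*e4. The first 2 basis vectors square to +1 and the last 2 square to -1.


v^2 = sum of c_i^2 * e_i^2
Positive signature terms (e_i^2 = +1): (-5)^2 + (-5)^2 = 50
Negative signature terms (e_j^2 = -1): 5^2 + 3^2 = 34
v^2 = 50 - 34 = 16


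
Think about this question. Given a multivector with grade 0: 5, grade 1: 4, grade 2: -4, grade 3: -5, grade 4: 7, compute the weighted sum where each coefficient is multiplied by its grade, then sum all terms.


Grade-weighted sum = sum of grade_k * coefficient_k
0*5 = 0
1*4 = 4
2*(-4) = -8
3*(-5) = -15
4*7 = 28
Total = 0 + 4 + (-8) + (-15) + 28 = 9


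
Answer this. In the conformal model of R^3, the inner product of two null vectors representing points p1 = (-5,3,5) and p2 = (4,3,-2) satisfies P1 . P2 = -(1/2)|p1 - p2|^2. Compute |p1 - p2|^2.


p1 - p2 = (-9, 0, 7)
|p1 - p2|^2 = (-9)^2 + 0^2 + 7^2
= 81 + 0 + 49
= 130


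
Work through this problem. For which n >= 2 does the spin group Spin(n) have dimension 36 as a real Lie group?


dim Spin(n) = dim so(n) = n(n-1)/2.
Solve n(n-1)/2 = 36, i.e. n^2 - n - 72 = 0.
Discriminant = 1 + 8*36 = 289
n = (1 + sqrt(289))/2 = (1 + 17)/2 = 9


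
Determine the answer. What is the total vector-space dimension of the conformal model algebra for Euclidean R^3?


The conformal model of R^3 uses Cl(4,1): the 3 Euclidean generators plus two extra orthogonal generators e+ (e+^2 = +1) and e- (e-^2 = -1), from which the null vectors e0, einf are built.
Number of generators m = 3 + 2 = 5.
dim Cl(p,q) = 2^m = 2^5 = 32


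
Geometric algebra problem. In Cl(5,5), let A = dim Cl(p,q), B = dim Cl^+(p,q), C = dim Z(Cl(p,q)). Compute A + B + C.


n = 5 + 5 = 10
Total dim = 2^10 = 1024
Even subalgebra dim = 2^9 = 512
n is even, so center dim = 1
Sum = 1024 + 512 + 1 = 1537


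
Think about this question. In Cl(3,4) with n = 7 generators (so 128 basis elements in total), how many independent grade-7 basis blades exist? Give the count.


Number of grade-k basis blades in Cl(p,q) with n = p + q is C(n, k).
n = 3 + 4 = 7
C(7, 7) = 7! / (7! * 0!)
= 5040 / (5040 * 1)
= 1


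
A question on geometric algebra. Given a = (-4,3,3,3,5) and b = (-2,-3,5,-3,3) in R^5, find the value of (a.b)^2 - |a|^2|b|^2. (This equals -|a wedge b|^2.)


a . b = (-4)*(-2) + 3*(-3) + 3*5 + 3*(-3) + 5*3
= 8 + (-9) + 15 + (-9) + 15 = 20
|a|^2 = (-4)^2 + 3^2 + 3^2 + 3^2 + 5^2 = 68
|b|^2 = (-2)^2 + (-3)^2 + 5^2 + (-3)^2 + 3^2 = 56
(a.b)^2 = 20^2 = 400
|a|^2 * |b|^2 = 68 * 56 = 3808
Result = 400 - 3808 = -3408


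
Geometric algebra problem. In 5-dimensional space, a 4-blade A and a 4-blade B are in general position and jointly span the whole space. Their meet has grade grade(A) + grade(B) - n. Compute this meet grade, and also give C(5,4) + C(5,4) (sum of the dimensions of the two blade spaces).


Meet grade = grade(A) + grade(B) - n
= 4 + 4 - 5 = 3
C(5,4) = 5
C(5,4) = 5
dim_A + dim_B = 5 + 5 = 10


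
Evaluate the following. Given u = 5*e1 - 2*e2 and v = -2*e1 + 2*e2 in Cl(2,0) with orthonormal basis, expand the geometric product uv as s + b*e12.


Expand: (5*e1 - 2*e2)(-2*e1 + 2*e2)
= 5*(-2)*e1e1 + 5*2*e1e2 + (-2)*(-2)*e2e1 + (-2)*2*e2e2
Using e1^2 = e2^2 = 1, e2e1 = -e1e2:
Scalar part s = 5*(-2) + (-2)*2 = -10 + (-4) = -14
Bivector part b = 5*2 - (-2)*(-2) = 10 - 4 = 6
uv = -14 + 6*e12


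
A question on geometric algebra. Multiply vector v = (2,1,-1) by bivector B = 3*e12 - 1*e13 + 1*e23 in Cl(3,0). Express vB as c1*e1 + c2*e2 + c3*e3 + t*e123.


vB has grade-1 (vector) and grade-3 (trivector) parts: vB = (v _| B) + (v ^ B).
Vector part <vB>_1:
  e1: -v2*b12 - v3*b13 = -(1)*(3) - (-1)*(-1) = -4
  e2: v1*b12 - v3*b23 = (2)*(3) - (-1)*(1) = 7
  e3: v1*b13 + v2*b23 = (2)*(-1) + (1)*(1) = -1
Trivector part <vB>_3:
  e123: v1*b23 - v2*b13 + v3*b12 = (2)*(1) - (1)*(-1) + (-1)*(3) = 0
vB = -4*e1 + 7*e2 - 1*e3 + 0*e123


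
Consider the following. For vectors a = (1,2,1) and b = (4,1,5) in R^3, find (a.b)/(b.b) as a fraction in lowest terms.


Projection coefficient = (a . b) / (b . b)
a . b = 1*4 + 2*1 + 1*5
= 4 + 2 + 5 = 11
b . b = 4^2 + 1^2 + 5^2
= 16 + 1 + 25 = 42
Coefficient = 11/42
In lowest terms: 11/42


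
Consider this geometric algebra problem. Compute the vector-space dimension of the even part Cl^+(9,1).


Even subalgebra dimension = 2^(n-1)
n = 9 + 1 = 10
2^(10 - 1) = 2^9 = 512
Verification: sum of C(10,k) for even k = 1 + 45 + 210 + 210 + 45 + 1 = 512
Result = 512


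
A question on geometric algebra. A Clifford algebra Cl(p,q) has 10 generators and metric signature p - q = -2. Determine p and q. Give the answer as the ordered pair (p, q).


We need p + q = 10 and p - q = -2.
Adding: 2p = 10 + (-2) = 8, so p = 4.
Then q = 10 - 4 = 6.
(p, q) = (4, 6)


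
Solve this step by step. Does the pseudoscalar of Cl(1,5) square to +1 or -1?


The pseudoscalar I = e1...e_n (product of all n generators) of Cl(p,q) satisfies I^2 = (-1)^(q + n(n-1)/2).
p = 1, q = 5, n = p + q = 6
n(n-1)/2 = 6 * 5 / 2 = 15
Exponent = q + n(n-1)/2 = 5 + 15 = 20
I^2 = (-1)^20 = +1


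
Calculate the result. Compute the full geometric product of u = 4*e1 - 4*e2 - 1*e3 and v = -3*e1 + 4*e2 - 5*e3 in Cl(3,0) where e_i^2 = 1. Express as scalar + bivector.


In Cl(3,0): e_i^2 = 1, e_ie_j = -e_je_i for i != j.
Scalar part = u . v = 4*(-3) + (-4)*4 + (-1)*(-5)
= -12 + (-16) + 5 = -23
e12 coeff = 4*4 - (-4)*(-3) = 16 - 12 = 4
e13 coeff = 4*(-5) - (-1)*(-3) = -20 - 3 = -23
e23 coeff = (-4)*(-5) - (-1)*4 = 20 - (-4) = 24
uv = -23 + 4*e12 - 23*e13 + 24*e23


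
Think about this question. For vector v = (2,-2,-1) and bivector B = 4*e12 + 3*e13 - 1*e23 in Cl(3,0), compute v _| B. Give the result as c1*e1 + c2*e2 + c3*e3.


Left contraction v _| B = <vB>_1 (grade-1 part of the geometric product vB).
Using e1_|e12 = e2, e2_|e12 = -e1, e1_|e13 = e3, e3_|e13 = -e1, e2_|e23 = e3, e3_|e23 = -e2:
e1 coeff: -v2*b12 - v3*b13 = -(-2)*(4) - (-1)*(3) = 11
e2 coeff: v1*b12 - v3*b23 = (2)*(4) - (-1)*(-1) = 7
e3 coeff: v1*b13 + v2*b23 = (2)*(3) + (-2)*(-1) = 8
v _| B = 11*e1 + 7*e2 + 8*e3


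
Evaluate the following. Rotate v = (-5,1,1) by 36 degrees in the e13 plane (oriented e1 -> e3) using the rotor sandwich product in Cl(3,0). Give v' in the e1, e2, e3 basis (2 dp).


Rotor R = cos(18deg) - sin(18deg)*e13
Rotation angle theta = 2 * 18 = 36 degrees in the e13 plane (e1 -> e3).
The component perpendicular to the plane (e2) is invariant: v'_2 = v2 = 1.00
cos(36deg) = 0.8090, sin(36deg) = 0.5878
v'_1 = v1*cos(theta) - v3*sin(theta) = -5*0.8090 - 1*0.5878 = -4.63
v'_3 = v1*sin(theta) + v3*cos(theta) = -5*0.5878 + 1*0.8090 = -2.13
v' = -4.63*e1 + 1.00*e2 - 2.13*e3
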